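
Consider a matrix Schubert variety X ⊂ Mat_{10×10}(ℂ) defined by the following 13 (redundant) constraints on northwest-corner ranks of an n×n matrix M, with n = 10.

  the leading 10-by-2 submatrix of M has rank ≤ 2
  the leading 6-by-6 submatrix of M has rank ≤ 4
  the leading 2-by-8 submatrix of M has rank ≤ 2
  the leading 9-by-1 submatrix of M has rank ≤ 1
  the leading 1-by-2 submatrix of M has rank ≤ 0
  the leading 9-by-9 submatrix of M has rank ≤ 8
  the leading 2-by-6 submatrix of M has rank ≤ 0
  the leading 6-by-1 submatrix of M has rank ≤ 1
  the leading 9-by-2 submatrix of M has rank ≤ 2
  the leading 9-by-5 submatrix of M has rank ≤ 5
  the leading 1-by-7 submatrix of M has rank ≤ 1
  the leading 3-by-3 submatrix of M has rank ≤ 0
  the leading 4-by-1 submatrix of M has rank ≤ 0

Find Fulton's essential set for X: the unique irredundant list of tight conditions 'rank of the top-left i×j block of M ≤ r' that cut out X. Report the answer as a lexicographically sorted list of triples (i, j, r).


Computing R[i][j] = min implied NW-rank bound (n=10, 13 conditions):

  0, 0, 0, 0, 0, 0, 1, 1, 1, 1
  0, 0, 0, 0, 0, 0, 1, 2, 2, 2
  0, 0, 0, 1, 1, 1, 2, 3, 3, 3
  0, 1, 1, 2, 2, 2, 3, 4, 4, 4
  1, 2, 2, 3, 3, 3, 4, 5, 5, 5
  1, 2, 3, 4, 4, 4, 5, 6, 6, 6
  1, 2, 3, 4, 5, 5, 6, 7, 7, 7
  1, 2, 3, 4, 5, 6, 7, 8, 8, 8
  1, 2, 3, 4, 5, 6, 7, 8, 8, 9
  1, 2, 3, 4, 5, 6, 7, 8, 9, 10

reading off 1-entries of Δ²R: w = (7, 8, 4, 2, 1, 3, 5, 6, 10, 9).

|D(w)|=17, |Ess(w)|=4:

[(2, 6, 0), (3, 3, 0), (4, 1, 0), (9, 9, 8)]


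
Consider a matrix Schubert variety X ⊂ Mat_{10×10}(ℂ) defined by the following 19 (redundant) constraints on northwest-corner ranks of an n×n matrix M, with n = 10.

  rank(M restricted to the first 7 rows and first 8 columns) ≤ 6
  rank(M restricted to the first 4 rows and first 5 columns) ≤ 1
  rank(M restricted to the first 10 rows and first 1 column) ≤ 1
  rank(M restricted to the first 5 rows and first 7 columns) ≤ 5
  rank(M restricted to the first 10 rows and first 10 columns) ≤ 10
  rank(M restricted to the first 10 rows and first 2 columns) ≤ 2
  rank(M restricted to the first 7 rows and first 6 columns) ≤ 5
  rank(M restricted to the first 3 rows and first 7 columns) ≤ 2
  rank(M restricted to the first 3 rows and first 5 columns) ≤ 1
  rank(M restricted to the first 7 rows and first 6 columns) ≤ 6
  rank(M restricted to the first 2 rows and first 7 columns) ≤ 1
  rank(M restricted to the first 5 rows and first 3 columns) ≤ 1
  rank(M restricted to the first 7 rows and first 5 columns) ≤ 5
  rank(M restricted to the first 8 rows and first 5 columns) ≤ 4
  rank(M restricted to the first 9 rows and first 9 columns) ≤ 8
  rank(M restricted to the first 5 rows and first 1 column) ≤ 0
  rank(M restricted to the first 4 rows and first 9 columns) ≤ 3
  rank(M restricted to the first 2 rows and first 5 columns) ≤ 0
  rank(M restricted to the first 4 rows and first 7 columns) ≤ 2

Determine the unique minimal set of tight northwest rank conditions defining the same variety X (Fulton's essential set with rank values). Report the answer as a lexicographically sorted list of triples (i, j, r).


Computing R[i][j] = min implied NW-rank bound (n=10, 19 conditions):

  row 1: 0 | 0 | 0 | 0 | 0 | 1 | 1 | 1 | 1 | 1
  row 2: 0 | 0 | 0 | 0 | 0 | 1 | 1 | 2 | 2 | 2
  row 3: 0 | 1 | 1 | 1 | 1 | 2 | 2 | 3 | 3 | 3
  row 4: 0 | 1 | 1 | 1 | 1 | 2 | 2 | 3 | 3 | 4
  row 5: 0 | 1 | 1 | 2 | 2 | 3 | 3 | 4 | 4 | 5
  row 6: 1 | 2 | 2 | 3 | 3 | 4 | 4 | 5 | 5 | 6
  row 7: 1 | 2 | 3 | 4 | 4 | 5 | 5 | 6 | 6 | 7
  row 8: 1 | 2 | 3 | 4 | 4 | 5 | 6 | 7 | 7 | 8
  row 9: 1 | 2 | 3 | 4 | 5 | 6 | 7 | 8 | 8 | 9
  row 10: 1 | 2 | 3 | 4 | 5 | 6 | 7 | 8 | 9 | 10

hence w(1..10) = (6, 8, 2, 10, 4, 1, 3, 7, 5, 9).

ℓ(w)=21; the 8 essential cells (i,j,r):

[(2, 5, 0), (2, 7, 1), (4, 5, 1), (4, 7, 2), (4, 9, 3), (5, 1, 0), (5, 3, 1), (8, 5, 4)]


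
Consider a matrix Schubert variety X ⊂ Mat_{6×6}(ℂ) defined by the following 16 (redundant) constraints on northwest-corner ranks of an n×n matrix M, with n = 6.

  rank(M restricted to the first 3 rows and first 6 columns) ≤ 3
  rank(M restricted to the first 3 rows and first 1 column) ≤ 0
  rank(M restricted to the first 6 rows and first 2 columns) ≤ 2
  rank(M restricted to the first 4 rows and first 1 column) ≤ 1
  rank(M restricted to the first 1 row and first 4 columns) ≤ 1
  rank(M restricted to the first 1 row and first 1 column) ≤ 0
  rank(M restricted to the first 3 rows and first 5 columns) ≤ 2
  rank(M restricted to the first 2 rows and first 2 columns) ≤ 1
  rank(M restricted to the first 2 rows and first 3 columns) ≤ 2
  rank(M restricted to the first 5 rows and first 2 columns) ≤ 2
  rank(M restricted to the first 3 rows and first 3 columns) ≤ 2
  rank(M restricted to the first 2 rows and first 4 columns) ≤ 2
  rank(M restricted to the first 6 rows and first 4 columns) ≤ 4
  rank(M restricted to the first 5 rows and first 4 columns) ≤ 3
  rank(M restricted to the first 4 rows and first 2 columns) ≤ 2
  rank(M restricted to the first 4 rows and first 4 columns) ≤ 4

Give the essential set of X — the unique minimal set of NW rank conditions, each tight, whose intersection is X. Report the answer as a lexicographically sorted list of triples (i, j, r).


Recovering R(i,j) via the rank-extension bound from the 16 conditions:

  0 1 1 1 1 1
  0 1 2 2 2 2
  0 1 2 2 2 3
  1 2 3 3 3 4
  1 2 3 3 4 5
  1 2 3 4 5 6

the unique w with this rank table is (2, 3, 6, 1, 5, 4).

Rothe diagram D(w) (6 cells), 3 SE-corners (essential conditions):

[(3, 1, 0), (3, 5, 2), (5, 4, 3)]


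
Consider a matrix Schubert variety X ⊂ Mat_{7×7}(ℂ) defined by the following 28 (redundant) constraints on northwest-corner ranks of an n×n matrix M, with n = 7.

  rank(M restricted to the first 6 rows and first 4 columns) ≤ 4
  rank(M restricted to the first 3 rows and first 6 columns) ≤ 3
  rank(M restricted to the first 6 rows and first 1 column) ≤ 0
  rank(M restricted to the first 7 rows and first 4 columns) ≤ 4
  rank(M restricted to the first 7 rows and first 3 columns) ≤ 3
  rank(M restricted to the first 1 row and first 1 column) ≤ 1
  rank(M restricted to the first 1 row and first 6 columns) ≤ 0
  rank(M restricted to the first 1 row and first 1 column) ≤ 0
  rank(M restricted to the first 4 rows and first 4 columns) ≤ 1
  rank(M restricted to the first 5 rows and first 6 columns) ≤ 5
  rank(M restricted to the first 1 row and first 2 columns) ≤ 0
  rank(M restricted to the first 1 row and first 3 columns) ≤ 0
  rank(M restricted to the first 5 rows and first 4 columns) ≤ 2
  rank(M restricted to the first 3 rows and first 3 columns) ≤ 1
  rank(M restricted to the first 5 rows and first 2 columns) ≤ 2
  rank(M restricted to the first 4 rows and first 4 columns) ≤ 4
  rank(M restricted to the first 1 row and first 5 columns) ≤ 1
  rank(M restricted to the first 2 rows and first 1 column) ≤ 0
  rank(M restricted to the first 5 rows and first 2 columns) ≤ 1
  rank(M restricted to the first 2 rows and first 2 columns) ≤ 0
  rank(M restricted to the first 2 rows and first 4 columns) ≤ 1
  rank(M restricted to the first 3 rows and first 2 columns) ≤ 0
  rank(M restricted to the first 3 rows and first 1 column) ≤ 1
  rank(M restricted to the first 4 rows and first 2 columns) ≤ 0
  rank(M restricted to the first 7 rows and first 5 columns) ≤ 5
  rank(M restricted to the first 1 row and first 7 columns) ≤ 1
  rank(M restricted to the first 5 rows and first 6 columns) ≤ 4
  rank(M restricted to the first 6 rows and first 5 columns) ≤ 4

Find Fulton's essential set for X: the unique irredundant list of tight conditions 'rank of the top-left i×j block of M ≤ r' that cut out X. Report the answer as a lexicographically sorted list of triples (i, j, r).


Computing R[i][j] = min implied NW-rank bound (n=7, 28 conditions):

  R[1]: 0 0 0 0 0 0 1
  R[2]: 0 0 1 1 1 1 2
  R[3]: 0 0 1 1 2 2 3
  R[4]: 0 0 1 1 2 3 4
  R[5]: 0 1 2 2 3 4 5
  R[6]: 0 1 2 3 4 5 6
  R[7]: 1 2 3 4 5 6 7

reading off 1-entries of Δ²R: w = (7, 3, 5, 6, 2, 4, 1).

|D(w)|=16, |Ess(w)|=4:

[(1, 6, 0), (4, 2, 0), (4, 4, 1), (6, 1, 0)]


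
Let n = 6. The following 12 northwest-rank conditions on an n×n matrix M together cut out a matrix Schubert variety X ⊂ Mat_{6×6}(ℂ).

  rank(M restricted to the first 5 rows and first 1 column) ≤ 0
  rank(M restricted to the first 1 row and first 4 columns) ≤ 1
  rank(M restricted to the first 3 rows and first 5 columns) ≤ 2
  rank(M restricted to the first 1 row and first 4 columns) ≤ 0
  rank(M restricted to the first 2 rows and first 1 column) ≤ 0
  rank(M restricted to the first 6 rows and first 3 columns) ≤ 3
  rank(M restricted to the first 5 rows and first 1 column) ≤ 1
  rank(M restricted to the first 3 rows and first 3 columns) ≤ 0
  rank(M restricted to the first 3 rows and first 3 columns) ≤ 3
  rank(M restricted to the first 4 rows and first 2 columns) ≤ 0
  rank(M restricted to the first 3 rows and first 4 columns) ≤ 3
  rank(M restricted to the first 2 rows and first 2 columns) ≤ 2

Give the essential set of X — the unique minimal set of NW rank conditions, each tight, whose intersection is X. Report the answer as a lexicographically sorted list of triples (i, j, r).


Computing R[i][j] = min implied NW-rank bound (n=6, 12 conditions):

  0, 0, 0, 0, 1, 1
  0, 0, 0, 1, 2, 2
  0, 0, 0, 1, 2, 3
  0, 0, 1, 2, 3, 4
  0, 1, 2, 3, 4, 5
  1, 2, 3, 4, 5, 6

hence w(1..6) = (5, 4, 6, 3, 2, 1).

D(w) has 13 cells with 4 SE-corners; essential set:

[(1, 4, 0), (3, 3, 0), (4, 2, 0), (5, 1, 0)]


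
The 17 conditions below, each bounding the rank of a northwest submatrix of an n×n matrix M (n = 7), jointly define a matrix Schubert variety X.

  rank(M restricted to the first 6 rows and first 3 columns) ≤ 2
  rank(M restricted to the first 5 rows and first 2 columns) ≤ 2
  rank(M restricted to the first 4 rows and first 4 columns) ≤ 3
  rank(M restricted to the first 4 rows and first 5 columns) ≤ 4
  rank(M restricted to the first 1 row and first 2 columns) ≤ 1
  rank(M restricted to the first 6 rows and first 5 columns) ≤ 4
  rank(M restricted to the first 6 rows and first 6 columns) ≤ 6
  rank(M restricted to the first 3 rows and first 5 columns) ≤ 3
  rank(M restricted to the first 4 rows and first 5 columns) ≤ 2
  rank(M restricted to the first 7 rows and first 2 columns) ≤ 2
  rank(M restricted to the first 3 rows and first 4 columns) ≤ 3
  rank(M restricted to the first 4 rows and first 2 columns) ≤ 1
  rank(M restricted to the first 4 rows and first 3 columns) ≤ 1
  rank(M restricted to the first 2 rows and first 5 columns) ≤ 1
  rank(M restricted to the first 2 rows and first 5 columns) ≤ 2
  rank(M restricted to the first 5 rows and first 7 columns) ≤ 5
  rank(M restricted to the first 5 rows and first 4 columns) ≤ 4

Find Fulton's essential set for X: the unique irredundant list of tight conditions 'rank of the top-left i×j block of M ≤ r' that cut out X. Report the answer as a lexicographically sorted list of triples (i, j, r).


The tightest implied rank at each (i,j), from the 17 conditions:

  i=1: 1, 1, 1, 1, 1, 1, 1
  i=2: 1, 1, 1, 1, 1, 2, 2
  i=3: 1, 1, 1, 2, 2, 3, 3
  i=4: 1, 1, 1, 2, 2, 3, 4
  i=5: 1, 2, 2, 3, 3, 4, 5
  i=6: 1, 2, 2, 3, 4, 5, 6
  i=7: 1, 2, 3, 4, 5, 6, 7

so w = (1, 6, 4, 7, 2, 5, 3).

Fulton essential set (4 of the 10 Rothe cells):

[(2, 5, 1), (4, 3, 1), (4, 5, 2), (6, 3, 2)]


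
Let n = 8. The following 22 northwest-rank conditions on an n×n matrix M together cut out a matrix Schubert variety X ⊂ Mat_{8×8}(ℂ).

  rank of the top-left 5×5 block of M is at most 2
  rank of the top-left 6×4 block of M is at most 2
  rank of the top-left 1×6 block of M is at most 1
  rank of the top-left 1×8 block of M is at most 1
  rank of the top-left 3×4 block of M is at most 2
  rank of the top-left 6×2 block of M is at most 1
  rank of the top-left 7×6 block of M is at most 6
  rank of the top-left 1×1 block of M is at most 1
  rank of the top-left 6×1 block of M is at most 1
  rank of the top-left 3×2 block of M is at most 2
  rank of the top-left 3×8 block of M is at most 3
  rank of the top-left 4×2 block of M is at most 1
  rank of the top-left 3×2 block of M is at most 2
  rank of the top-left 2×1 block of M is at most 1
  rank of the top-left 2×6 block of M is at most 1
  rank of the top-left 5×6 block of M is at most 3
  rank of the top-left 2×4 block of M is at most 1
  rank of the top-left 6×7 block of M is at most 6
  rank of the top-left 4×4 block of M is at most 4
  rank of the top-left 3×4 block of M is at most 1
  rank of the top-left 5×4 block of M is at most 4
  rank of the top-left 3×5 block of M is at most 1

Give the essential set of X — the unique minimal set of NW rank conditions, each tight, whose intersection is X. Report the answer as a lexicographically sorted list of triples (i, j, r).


Recovering R(i,j) via the rank-extension bound from the 22 conditions:

  1 | 1 | 1 | 1 | 1 | 1 | 1 | 1
  1 | 1 | 1 | 1 | 1 | 1 | 2 | 2
  1 | 1 | 1 | 1 | 1 | 2 | 3 | 3
  1 | 1 | 2 | 2 | 2 | 3 | 4 | 4
  1 | 1 | 2 | 2 | 2 | 3 | 4 | 5
  1 | 1 | 2 | 2 | 3 | 4 | 5 | 6
  1 | 2 | 3 | 3 | 4 | 5 | 6 | 7
  1 | 2 | 3 | 4 | 5 | 6 | 7 | 8

the unique w with this rank table is (1, 7, 6, 3, 8, 5, 2, 4).

ℓ(w)=15; the 5 essential cells (i,j,r):

[(2, 6, 1), (3, 5, 1), (5, 5, 2), (6, 2, 1), (6, 4, 2)]


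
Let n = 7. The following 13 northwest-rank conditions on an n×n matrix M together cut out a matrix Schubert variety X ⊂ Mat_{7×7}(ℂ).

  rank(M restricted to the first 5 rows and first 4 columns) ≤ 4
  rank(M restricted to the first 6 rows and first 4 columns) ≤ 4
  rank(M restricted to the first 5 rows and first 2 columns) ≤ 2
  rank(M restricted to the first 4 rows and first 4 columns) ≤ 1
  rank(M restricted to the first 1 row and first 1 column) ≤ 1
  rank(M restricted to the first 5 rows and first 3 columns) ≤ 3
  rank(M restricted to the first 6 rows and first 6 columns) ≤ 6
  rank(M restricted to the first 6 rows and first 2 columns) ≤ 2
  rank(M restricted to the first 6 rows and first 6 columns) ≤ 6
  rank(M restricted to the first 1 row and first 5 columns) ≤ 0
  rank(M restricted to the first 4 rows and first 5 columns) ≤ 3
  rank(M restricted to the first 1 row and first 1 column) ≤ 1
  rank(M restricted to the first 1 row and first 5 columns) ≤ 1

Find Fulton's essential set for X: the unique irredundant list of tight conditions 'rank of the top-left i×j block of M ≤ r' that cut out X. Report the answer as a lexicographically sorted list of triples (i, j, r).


Rank table r_w(7×7) implied by the 13 constraints:

  i=1: 0  0  0  0  0  1  1
  i=2: 1  1  1  1  1  2  2
  i=3: 1  1  1  1  2  3  3
  i=4: 1  1  1  1  2  3  4
  i=5: 1  2  2  2  3  4  5
  i=6: 1  2  3  3  4  5  6
  i=7: 1  2  3  4  5  6  7

reading off 1-entries of Δ²R: w = (6, 1, 5, 7, 2, 3, 4).

Fulton essential set (2 of the 11 Rothe cells):

[(1, 5, 0), (4, 4, 1)]


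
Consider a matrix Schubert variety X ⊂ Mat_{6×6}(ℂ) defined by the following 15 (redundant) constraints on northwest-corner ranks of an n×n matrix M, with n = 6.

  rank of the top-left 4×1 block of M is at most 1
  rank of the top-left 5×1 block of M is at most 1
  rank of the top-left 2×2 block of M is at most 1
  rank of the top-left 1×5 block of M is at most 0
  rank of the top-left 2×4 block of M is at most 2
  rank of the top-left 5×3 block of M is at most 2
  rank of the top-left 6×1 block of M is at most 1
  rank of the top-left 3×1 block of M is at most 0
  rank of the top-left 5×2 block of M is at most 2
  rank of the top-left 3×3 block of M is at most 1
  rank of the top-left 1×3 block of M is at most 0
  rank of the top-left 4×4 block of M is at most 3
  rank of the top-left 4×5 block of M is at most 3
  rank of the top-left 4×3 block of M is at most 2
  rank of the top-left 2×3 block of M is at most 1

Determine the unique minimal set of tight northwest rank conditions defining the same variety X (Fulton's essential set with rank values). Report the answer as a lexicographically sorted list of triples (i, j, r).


Recovering R(i,j) via the rank-extension bound from the 15 conditions:

  R[1]: 0  0  0  0  0  1
  R[2]: 0  1  1  1  1  2
  R[3]: 0  1  1  2  2  3
  R[4]: 1  2  2  3  3  4
  R[5]: 1  2  2  3  4  5
  R[6]: 1  2  3  4  5  6

the unique w with this rank table is (6, 2, 4, 1, 5, 3).

D(w) has 9 cells with 4 SE-corners; essential set:

[(1, 5, 0), (3, 1, 0), (3, 3, 1), (5, 3, 2)]


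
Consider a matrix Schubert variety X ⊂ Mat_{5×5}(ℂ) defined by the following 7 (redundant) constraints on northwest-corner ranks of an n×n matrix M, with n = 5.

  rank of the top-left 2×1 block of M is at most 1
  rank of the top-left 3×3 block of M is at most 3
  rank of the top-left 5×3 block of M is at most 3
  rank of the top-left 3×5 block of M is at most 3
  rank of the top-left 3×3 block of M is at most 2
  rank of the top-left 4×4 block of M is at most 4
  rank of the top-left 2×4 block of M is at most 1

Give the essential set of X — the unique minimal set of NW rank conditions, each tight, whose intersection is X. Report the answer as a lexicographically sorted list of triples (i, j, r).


Computing R[i][j] = min implied NW-rank bound (n=5, 7 conditions):

  i=1: 1 | 1 | 1 | 1 | 1
  i=2: 1 | 1 | 1 | 1 | 2
  i=3: 1 | 2 | 2 | 2 | 3
  i=4: 1 | 2 | 3 | 3 | 4
  i=5: 1 | 2 | 3 | 4 | 5

reading off 1-entries of Δ²R: w = (1, 5, 2, 3, 4).

Fulton essential set (1 of the 3 Rothe cells):

[(2, 4, 1)]


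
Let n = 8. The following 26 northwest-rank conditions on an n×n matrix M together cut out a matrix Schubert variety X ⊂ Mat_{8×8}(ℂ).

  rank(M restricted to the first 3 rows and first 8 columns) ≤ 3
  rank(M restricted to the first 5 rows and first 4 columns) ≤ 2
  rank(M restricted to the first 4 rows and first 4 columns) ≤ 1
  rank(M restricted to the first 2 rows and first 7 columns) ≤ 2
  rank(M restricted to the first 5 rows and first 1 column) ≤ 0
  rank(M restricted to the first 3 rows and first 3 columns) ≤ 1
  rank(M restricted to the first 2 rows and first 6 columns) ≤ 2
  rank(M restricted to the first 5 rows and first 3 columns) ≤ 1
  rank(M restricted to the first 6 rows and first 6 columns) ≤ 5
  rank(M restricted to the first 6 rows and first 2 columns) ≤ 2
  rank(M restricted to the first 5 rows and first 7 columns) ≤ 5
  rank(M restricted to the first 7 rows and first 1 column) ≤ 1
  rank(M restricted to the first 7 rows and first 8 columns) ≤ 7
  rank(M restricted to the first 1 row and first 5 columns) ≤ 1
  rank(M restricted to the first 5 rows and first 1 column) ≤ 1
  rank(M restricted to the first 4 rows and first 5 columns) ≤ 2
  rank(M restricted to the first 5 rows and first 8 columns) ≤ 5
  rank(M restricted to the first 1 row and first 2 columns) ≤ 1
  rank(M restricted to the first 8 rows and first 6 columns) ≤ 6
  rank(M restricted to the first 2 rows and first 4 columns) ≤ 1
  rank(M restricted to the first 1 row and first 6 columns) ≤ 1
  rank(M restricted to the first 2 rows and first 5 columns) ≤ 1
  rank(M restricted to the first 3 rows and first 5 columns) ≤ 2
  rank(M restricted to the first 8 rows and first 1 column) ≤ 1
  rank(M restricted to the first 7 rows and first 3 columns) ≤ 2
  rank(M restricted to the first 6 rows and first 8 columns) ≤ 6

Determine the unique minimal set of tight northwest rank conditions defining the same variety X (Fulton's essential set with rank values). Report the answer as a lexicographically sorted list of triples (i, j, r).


Computing R[i][j] = min implied NW-rank bound (n=8, 26 conditions):

  row 1: 0 | 1 | 1 | 1 | 1 | 1 | 1 | 1
  row 2: 0 | 1 | 1 | 1 | 1 | 2 | 2 | 2
  row 3: 0 | 1 | 1 | 1 | 2 | 3 | 3 | 3
  row 4: 0 | 1 | 1 | 1 | 2 | 3 | 4 | 4
  row 5: 0 | 1 | 1 | 2 | 3 | 4 | 5 | 5
  row 6: 1 | 2 | 2 | 3 | 4 | 5 | 6 | 6
  row 7: 1 | 2 | 2 | 3 | 4 | 5 | 6 | 7
  row 8: 1 | 2 | 3 | 4 | 5 | 6 | 7 | 8

the unique w with this rank table is (2, 6, 5, 7, 4, 1, 8, 3).

D(w) has 14 cells with 5 SE-corners; essential set:

[(2, 5, 1), (4, 4, 1), (5, 1, 0), (5, 3, 1), (7, 3, 2)]


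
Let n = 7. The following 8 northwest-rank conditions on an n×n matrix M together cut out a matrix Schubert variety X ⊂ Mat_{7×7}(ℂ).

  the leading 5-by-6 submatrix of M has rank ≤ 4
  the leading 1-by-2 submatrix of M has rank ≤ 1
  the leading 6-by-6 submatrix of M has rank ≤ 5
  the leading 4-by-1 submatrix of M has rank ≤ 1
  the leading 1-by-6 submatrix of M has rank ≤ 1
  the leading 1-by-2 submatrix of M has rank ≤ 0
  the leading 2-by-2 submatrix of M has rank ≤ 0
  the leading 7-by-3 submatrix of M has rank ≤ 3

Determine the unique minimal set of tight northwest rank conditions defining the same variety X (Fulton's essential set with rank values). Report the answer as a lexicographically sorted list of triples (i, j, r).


Reconstructing r_w from the 8 given conditions:

  R[1]: 0, 0, 1, 1, 1, 1, 1
  R[2]: 0, 0, 1, 2, 2, 2, 2
  R[3]: 1, 1, 2, 3, 3, 3, 3
  R[4]: 1, 2, 3, 4, 4, 4, 4
  R[5]: 1, 2, 3, 4, 4, 4, 5
  R[6]: 1, 2, 3, 4, 5, 5, 6
  R[7]: 1, 2, 3, 4, 5, 6, 7

so w = (3, 4, 1, 2, 7, 5, 6).

Fulton essential set (2 of the 6 Rothe cells):

[(2, 2, 0), (5, 6, 4)]


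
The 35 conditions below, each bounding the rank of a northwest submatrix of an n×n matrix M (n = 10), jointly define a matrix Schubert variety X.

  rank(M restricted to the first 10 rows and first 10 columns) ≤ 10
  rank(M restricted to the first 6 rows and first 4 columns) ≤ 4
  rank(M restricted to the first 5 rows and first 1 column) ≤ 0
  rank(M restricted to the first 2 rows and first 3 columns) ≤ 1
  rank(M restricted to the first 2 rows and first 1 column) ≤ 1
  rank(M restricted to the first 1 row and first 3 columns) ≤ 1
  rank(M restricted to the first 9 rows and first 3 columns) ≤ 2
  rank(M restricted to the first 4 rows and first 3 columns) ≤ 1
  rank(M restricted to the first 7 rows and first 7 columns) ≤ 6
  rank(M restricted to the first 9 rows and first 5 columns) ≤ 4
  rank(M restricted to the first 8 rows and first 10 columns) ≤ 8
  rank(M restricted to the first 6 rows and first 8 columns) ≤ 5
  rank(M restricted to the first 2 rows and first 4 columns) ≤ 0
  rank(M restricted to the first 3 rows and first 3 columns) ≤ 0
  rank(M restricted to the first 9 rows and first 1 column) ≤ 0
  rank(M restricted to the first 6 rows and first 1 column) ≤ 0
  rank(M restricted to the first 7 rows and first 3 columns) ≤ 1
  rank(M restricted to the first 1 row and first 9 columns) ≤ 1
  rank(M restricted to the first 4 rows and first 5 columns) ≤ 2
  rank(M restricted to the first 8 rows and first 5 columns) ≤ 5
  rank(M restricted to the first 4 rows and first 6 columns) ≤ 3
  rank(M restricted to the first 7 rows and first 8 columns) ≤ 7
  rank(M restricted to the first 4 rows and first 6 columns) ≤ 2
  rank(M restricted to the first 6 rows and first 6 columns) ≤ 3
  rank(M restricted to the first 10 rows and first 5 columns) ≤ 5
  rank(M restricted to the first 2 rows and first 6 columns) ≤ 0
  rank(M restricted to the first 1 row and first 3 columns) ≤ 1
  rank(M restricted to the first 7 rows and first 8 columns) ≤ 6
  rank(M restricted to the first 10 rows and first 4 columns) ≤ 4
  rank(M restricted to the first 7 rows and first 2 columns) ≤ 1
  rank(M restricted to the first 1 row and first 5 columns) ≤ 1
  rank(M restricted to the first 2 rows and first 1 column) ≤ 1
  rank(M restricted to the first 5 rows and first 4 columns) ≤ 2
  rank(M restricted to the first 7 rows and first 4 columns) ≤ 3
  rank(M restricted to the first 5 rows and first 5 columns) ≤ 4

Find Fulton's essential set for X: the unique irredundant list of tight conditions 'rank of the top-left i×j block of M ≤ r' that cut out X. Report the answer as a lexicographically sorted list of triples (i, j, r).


Recovering R(i,j) via the rank-extension bound from the 35 conditions:

  0 | 0 | 0 | 0 | 0 | 0 | 1 | 1 | 1 | 1
  0 | 0 | 0 | 0 | 0 | 0 | 1 | 2 | 2 | 2
  0 | 0 | 0 | 1 | 1 | 1 | 2 | 3 | 3 | 3
  0 | 1 | 1 | 2 | 2 | 2 | 3 | 4 | 4 | 4
  0 | 1 | 1 | 2 | 3 | 3 | 4 | 5 | 5 | 5
  0 | 1 | 1 | 2 | 3 | 3 | 4 | 5 | 6 | 6
  0 | 1 | 1 | 2 | 3 | 4 | 5 | 6 | 7 | 7
  0 | 1 | 2 | 3 | 4 | 5 | 6 | 7 | 8 | 8
  0 | 1 | 2 | 3 | 4 | 5 | 6 | 7 | 8 | 9
  1 | 2 | 3 | 4 | 5 | 6 | 7 | 8 | 9 | 10

reading off 1-entries of Δ²R: w = (7, 8, 4, 2, 5, 9, 6, 3, 10, 1).

Rothe diagram D(w) (25 cells), 5 SE-corners (essential conditions):

[(2, 6, 0), (3, 3, 0), (6, 6, 3), (7, 3, 1), (9, 1, 0)]


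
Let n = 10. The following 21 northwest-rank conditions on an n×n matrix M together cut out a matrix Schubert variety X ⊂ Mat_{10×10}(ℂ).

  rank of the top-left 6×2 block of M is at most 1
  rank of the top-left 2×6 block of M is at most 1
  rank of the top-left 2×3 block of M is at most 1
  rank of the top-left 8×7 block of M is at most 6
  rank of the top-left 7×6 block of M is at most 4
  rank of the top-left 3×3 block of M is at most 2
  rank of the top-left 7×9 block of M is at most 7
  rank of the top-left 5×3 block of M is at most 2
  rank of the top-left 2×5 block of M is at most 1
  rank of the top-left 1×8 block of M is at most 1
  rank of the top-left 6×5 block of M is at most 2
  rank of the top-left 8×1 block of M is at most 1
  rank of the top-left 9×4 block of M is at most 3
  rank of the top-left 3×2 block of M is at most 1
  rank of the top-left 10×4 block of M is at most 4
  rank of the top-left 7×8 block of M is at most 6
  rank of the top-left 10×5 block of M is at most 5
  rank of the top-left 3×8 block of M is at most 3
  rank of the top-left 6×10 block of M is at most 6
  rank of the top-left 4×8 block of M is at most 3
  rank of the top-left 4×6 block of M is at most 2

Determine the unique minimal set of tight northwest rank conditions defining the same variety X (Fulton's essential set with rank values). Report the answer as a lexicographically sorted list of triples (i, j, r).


Rank table r_w(10×10) implied by the 21 constraints:

  i=1: 1, 1, 1, 1, 1, 1, 1, 1, 1, 1
  i=2: 1, 1, 1, 1, 1, 1, 2, 2, 2, 2
  i=3: 1, 1, 2, 2, 2, 2, 3, 3, 3, 3
  i=4: 1, 1, 2, 2, 2, 2, 3, 3, 4, 4
  i=5: 1, 1, 2, 2, 2, 3, 4, 4, 5, 5
  i=6: 1, 1, 2, 2, 2, 3, 4, 5, 6, 6
  i=7: 1, 2, 3, 3, 3, 4, 5, 6, 7, 7
  i=8: 1, 2, 3, 3, 4, 5, 6, 7, 8, 8
  i=9: 1, 2, 3, 3, 4, 5, 6, 7, 8, 9
  i=10: 1, 2, 3, 4, 5, 6, 7, 8, 9, 10

second differences of R give the permutation w = (1, 7, 3, 9, 6, 8, 2, 5, 10, 4).

D(w) has 19 cells with 6 SE-corners; essential set:

[(2, 6, 1), (4, 6, 2), (4, 8, 3), (6, 2, 1), (6, 5, 2), (9, 4, 3)]


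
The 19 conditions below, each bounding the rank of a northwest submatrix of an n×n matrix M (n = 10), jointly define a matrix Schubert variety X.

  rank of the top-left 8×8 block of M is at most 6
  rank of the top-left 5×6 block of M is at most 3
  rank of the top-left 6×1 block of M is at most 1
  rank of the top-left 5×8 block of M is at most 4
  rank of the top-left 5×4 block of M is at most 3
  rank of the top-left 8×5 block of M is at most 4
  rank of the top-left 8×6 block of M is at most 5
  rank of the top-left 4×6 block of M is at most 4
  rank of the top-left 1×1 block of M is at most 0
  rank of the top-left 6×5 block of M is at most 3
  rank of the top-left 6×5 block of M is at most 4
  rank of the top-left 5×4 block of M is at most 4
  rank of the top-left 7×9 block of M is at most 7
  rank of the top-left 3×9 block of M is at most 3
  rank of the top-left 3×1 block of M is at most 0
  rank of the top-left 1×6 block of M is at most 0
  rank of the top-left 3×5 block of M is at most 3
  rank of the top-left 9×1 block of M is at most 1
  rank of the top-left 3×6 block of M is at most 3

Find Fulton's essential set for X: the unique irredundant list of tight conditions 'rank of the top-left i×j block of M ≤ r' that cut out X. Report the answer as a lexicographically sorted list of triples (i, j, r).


Rank table r_w(10×10) implied by the 19 constraints:

  i=1: 0 0 0 0 0 0 1 1 1 1
  i=2: 0 1 1 1 1 1 2 2 2 2
  i=3: 0 1 2 2 2 2 3 3 3 3
  i=4: 1 2 3 3 3 3 4 4 4 4
  i=5: 1 2 3 3 3 3 4 4 5 5
  i=6: 1 2 3 3 3 4 5 5 6 6
  i=7: 1 2 3 4 4 5 6 6 7 7
  i=8: 1 2 3 4 4 5 6 6 7 8
  i=9: 1 2 3 4 5 6 7 7 8 9
  i=10: 1 2 3 4 5 6 7 8 9 10

giving w = (7, 2, 3, 1, 9, 6, 4, 10, 5, 8) via Δ²R.

7 SE-corners of the 16-cell Rothe diagram give Ess(w):

[(1, 6, 0), (3, 1, 0), (5, 6, 3), (5, 8, 4), (6, 5, 3), (8, 5, 4), (8, 8, 6)]


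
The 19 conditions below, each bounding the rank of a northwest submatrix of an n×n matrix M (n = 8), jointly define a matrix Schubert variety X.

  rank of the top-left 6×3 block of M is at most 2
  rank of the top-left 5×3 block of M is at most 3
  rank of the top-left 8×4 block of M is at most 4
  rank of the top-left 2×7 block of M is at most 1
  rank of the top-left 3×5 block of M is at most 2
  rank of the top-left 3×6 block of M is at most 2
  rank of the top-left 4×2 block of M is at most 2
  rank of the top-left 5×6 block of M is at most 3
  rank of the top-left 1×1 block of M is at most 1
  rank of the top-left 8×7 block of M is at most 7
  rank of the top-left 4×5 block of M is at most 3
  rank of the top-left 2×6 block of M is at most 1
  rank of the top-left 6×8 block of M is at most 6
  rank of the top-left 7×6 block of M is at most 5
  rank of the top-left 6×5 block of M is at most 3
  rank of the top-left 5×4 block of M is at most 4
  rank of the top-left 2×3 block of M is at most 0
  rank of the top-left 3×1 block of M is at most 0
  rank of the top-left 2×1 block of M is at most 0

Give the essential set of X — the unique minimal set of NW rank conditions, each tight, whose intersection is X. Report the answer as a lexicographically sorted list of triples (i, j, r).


Propagating the 19 rank bounds to every northwest block:

  row 1: 0 0 0 1 1 1 1 1
  row 2: 0 0 0 1 1 1 1 2
  row 3: 0 1 1 2 2 2 2 3
  row 4: 1 2 2 3 3 3 3 4
  row 5: 1 2 2 3 3 3 4 5
  row 6: 1 2 2 3 3 4 5 6
  row 7: 1 2 3 4 4 5 6 7
  row 8: 1 2 3 4 5 6 7 8

hence w(1..8) = (4, 8, 2, 1, 7, 6, 3, 5).

D(w) has 15 cells with 6 SE-corners; essential set:

[(2, 3, 0), (2, 7, 1), (3, 1, 0), (5, 6, 3), (6, 3, 2), (6, 5, 3)]


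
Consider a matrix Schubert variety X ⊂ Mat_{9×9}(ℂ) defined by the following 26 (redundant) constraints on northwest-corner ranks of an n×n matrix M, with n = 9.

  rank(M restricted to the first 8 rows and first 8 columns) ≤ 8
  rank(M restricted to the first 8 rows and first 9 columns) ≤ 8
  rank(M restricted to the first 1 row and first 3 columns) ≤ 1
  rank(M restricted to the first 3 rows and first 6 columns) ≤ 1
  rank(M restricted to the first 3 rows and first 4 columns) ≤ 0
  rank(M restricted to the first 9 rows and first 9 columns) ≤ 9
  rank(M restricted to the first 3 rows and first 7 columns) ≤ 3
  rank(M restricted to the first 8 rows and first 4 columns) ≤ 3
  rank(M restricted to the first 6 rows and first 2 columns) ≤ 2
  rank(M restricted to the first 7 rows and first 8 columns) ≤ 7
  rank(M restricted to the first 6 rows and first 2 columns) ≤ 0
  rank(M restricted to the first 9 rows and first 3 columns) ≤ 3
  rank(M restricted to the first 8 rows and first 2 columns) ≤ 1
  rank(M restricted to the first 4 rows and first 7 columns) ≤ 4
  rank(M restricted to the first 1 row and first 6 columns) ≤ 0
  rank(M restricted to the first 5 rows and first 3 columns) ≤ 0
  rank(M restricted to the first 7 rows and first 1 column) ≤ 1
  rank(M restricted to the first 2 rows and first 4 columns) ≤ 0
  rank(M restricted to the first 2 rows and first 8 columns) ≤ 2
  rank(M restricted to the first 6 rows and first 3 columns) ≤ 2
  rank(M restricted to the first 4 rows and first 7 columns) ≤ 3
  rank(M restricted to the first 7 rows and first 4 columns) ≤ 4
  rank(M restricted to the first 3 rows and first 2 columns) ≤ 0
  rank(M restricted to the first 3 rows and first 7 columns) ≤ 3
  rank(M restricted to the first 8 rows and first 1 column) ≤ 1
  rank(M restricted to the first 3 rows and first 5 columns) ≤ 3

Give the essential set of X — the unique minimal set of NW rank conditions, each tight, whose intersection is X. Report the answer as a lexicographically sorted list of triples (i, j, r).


Propagating the 26 rank bounds to every northwest block:

  0  0  0  0  0  0  1  1  1
  0  0  0  0  1  1  2  2  2
  0  0  0  0  1  1  2  3  3
  0  0  0  1  2  2  3  4  4
  0  0  0  1  2  3  4  5  5
  0  0  1  2  3  4  5  6  6
  1  1  2  3  4  5  6  7  7
  1  1  2  3  4  5  6  7  8
  1  2  3  4  5  6  7  8  9

reading off 1-entries of Δ²R: w = (7, 5, 8, 4, 6, 3, 1, 9, 2).

6 SE-corners of the 24-cell Rothe diagram give Ess(w):

[(1, 6, 0), (3, 4, 0), (3, 6, 1), (5, 3, 0), (6, 2, 0), (8, 2, 1)]


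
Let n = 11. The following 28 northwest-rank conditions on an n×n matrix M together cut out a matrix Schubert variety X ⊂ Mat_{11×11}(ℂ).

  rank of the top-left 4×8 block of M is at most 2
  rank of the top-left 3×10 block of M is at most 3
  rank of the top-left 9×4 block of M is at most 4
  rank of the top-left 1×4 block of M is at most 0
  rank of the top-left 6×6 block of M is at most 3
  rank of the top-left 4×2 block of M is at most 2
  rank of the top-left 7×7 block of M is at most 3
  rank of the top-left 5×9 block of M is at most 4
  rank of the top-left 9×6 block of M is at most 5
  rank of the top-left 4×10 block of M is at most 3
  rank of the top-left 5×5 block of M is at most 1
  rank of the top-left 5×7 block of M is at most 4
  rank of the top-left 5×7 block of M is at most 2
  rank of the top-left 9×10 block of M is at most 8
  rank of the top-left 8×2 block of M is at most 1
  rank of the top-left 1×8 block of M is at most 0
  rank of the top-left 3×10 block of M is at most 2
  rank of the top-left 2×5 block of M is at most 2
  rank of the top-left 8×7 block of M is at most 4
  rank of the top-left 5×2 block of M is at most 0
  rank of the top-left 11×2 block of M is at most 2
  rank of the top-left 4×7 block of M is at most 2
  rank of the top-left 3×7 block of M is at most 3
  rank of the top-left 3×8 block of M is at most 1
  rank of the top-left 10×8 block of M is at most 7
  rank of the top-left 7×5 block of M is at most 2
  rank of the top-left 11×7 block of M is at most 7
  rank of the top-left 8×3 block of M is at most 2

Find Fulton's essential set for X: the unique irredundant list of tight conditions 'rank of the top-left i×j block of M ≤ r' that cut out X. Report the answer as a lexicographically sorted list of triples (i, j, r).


Propagating the 28 rank bounds to every northwest block:

  0  0  0  0  0  0  0  0  1  1  1
  0  0  1  1  1  1  1  1  2  2  2
  0  0  1  1  1  1  1  1  2  2  3
  0  0  1  1  1  2  2  2  3  3  4
  0  0  1  1  1  2  2  3  4  4  5
  1  1  2  2  2  3  3  4  5  5  6
  1  1  2  2  2  3  3  4  5  6  7
  1  1  2  3  3  4  4  5  6  7  8
  1  2  3  4  4  5  5  6  7  8  9
  1  2  3  4  5  6  6  7  8  9  10
  1  2  3  4  5  6  7  8  9  10  11

hence w(1..11) = (9, 3, 11, 6, 8, 1, 10, 4, 2, 5, 7).

Rothe diagram D(w) (32 cells), 9 SE-corners (essential conditions):

[(1, 8, 0), (3, 8, 1), (3, 10, 2), (5, 2, 0), (5, 5, 1), (5, 7, 2), (7, 5, 2), (7, 7, 3), (8, 2, 1)]


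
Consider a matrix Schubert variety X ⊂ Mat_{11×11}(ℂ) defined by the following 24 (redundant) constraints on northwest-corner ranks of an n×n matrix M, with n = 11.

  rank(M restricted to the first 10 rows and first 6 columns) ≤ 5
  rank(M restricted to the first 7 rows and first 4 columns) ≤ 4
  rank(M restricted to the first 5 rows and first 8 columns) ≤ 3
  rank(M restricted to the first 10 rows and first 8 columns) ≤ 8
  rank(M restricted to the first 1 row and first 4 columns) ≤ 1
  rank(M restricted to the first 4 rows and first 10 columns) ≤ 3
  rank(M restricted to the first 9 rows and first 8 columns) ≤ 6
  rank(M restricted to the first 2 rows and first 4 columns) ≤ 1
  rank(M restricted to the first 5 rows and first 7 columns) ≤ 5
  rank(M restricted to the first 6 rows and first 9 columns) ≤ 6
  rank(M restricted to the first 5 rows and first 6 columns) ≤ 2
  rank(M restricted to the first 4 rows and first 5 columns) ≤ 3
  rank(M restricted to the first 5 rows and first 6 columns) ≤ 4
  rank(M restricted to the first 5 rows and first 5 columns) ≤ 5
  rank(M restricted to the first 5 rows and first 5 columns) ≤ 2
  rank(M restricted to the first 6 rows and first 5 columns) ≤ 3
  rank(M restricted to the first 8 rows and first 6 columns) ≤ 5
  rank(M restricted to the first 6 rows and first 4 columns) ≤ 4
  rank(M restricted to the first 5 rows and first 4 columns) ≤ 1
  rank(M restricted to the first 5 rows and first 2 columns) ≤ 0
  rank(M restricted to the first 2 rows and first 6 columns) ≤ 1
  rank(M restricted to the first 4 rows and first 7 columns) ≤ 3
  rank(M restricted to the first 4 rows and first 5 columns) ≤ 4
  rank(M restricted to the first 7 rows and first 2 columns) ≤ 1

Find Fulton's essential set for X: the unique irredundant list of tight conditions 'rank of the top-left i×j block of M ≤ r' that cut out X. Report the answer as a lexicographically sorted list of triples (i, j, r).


Recovering R(i,j) via the rank-extension bound from the 24 conditions:

  i=1: 0  0  1  1  1  1  1  1  1  1  1
  i=2: 0  0  1  1  1  1  2  2  2  2  2
  i=3: 0  0  1  1  2  2  3  3  3  3  3
  i=4: 0  0  1  1  2  2  3  3  3  3  4
  i=5: 0  0  1  1  2  2  3  3  4  4  5
  i=6: 1  1  2  2  3  3  4  4  5  5  6
  i=7: 1  1  2  3  4  4  5  5  6  6  7
  i=8: 1  2  3  4  5  5  6  6  7  7  8
  i=9: 1  2  3  4  5  5  6  6  7  8  9
  i=10: 1  2  3  4  5  5  6  7  8  9  10
  i=11: 1  2  3  4  5  6  7  8  9  10  11

reading off 1-entries of Δ²R: w = (3, 7, 5, 11, 9, 1, 4, 2, 10, 8, 6).

Rothe diagram D(w) (26 cells), 9 SE-corners (essential conditions):

[(2, 6, 1), (4, 10, 3), (5, 2, 0), (5, 4, 1), (5, 6, 2), (5, 8, 3), (7, 2, 1), (9, 8, 6), (10, 6, 5)]


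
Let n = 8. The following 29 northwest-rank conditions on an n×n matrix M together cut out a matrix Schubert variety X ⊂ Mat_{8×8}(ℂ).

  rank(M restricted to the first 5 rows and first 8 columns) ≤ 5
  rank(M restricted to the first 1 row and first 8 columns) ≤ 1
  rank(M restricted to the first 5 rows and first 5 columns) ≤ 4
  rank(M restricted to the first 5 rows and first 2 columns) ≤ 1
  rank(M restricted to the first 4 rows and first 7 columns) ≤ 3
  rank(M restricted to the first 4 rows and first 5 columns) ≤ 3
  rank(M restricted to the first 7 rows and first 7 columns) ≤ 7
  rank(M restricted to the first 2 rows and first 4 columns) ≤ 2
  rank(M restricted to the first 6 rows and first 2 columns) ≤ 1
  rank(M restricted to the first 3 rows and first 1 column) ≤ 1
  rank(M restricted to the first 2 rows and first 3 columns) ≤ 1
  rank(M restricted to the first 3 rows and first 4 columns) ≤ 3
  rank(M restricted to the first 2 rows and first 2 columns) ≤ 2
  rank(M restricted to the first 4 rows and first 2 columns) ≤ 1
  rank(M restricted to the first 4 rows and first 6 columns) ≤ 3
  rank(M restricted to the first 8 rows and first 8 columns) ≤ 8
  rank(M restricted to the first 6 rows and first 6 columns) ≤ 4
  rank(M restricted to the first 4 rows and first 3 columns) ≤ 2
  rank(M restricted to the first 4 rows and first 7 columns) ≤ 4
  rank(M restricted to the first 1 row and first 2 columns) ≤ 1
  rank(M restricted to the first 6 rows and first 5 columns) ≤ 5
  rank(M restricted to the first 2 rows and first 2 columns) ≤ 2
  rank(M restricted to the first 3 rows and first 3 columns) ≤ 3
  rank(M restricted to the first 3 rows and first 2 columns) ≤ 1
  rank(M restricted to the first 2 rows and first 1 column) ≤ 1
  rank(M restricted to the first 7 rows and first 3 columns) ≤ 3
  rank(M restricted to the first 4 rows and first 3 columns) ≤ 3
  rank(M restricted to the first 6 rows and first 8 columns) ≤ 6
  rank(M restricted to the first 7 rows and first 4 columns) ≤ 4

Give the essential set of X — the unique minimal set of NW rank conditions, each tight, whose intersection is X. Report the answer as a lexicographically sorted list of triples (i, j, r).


Recovering R(i,j) via the rank-extension bound from the 29 conditions:

  R[1]: 1  1  1  1  1  1  1  1
  R[2]: 1  1  1  2  2  2  2  2
  R[3]: 1  1  2  3  3  3  3  3
  R[4]: 1  1  2  3  3  3  3  4
  R[5]: 1  1  2  3  4  4  4  5
  R[6]: 1  1  2  3  4  4  5  6
  R[7]: 1  2  3  4  5  5  6  7
  R[8]: 1  2  3  4  5  6  7  8

so w = (1, 4, 3, 8, 5, 7, 2, 6).

ℓ(w)=10; the 4 essential cells (i,j,r):

[(2, 3, 1), (4, 7, 3), (6, 2, 1), (6, 6, 4)]
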